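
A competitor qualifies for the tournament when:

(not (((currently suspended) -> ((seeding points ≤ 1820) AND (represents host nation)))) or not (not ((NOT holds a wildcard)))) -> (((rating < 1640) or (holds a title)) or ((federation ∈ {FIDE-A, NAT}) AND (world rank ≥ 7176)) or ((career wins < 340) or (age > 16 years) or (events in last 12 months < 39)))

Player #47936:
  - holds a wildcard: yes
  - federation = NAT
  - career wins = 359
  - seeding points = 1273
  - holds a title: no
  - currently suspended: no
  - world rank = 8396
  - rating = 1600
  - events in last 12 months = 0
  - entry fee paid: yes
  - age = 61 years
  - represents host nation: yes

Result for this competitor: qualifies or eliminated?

Qualifies

Atomic conditions:
  currently suspended: no → false
  seeding points ≤ 1820: 1273 ≤ 1820 is true
  represents host nation: yes → true
  NOT holds a wildcard: yes → false
  rating < 1640: 1600 < 1640 is true
  holds a title: no → false
  federation ∈ {FIDE-A, NAT}: NAT is in the set → true
  world rank ≥ 7176: 8396 ≥ 7176 is true
  career wins < 340: 359 < 340 is false
  age > 16 years: 61 > 16 is true
  events in last 12 months < 39: 0 < 39 is true
Combine:
[1.1.1.2] true AND true = true
[1.1.1] false → true (antecedent false ⇒ implication holds) = true
[1.1] NOT true = false
[1.2.1] NOT false = true
[1.2] NOT true = false
[1] false OR false = false
[2.1] true OR false = true
[2.2] true AND true = true
[2.3] false OR true OR true = true
[2] true OR true OR true = true
[root] false → true (antecedent false ⇒ implication holds) = true
Overall: true → qualifies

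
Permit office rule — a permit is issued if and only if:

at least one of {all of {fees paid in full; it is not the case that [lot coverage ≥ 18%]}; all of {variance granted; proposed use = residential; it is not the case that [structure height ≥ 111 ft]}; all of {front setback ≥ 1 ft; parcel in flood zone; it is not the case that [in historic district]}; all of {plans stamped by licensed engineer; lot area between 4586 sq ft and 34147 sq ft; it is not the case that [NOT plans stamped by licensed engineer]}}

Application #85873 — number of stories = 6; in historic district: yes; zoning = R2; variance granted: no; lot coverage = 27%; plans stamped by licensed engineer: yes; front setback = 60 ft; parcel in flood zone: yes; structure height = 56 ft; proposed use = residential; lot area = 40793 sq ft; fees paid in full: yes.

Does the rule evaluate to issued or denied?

Denied

Atomic conditions:
  fees paid in full: yes → true
  lot coverage ≥ 18%: 27 ≥ 18 is true
  variance granted: no → false
  proposed use = residential: residential == residential is true
  structure height ≥ 111 ft: 56 ≥ 111 is false
  front setback ≥ 1 ft: 60 ≥ 1 is true
  parcel in flood zone: yes → true
  in historic district: yes → true
  plans stamped by licensed engineer: yes → true
  lot area between 4586 sq ft and 34147 sq ft: 40793 in [4586, 34147] is false
  NOT plans stamped by licensed engineer: yes → false
Combine:
[1.2] NOT true = false
[1] true AND false = false
[2.3] NOT false = true
[2] false AND true AND true = false
[3.3] NOT true = false
[3] true AND true AND false = false
[4.3] NOT false = true
[4] true AND false AND true = false
[root] false OR false OR false OR false = false
Overall: false → denied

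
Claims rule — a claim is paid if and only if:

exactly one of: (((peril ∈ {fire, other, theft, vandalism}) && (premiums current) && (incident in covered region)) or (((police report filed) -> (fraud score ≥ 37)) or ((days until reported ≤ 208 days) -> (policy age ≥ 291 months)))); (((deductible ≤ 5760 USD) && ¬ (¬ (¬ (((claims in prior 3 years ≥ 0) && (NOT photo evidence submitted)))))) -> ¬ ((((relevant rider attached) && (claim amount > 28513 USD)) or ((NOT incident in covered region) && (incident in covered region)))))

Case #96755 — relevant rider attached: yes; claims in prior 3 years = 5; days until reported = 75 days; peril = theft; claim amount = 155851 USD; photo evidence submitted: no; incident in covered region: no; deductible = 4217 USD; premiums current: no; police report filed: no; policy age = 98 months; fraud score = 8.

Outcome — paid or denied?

Denied

Atomic conditions:
  peril ∈ {fire, other, theft, vandalism}: theft is in the set → true
  premiums current: no → false
  incident in covered region: no → false
  police report filed: no → false
  fraud score ≥ 37: 8 ≥ 37 is false
  days until reported ≤ 208 days: 75 ≤ 208 is true
  policy age ≥ 291 months: 98 ≥ 291 is false
  deductible ≤ 5760 USD: 4217 ≤ 5760 is true
  claims in prior 3 years ≥ 0: 5 ≥ 0 is true
  NOT photo evidence submitted: no → true
  relevant rider attached: yes → true
  claim amount > 28513 USD: 155851 > 28513 is true
  NOT incident in covered region: no → true
Combine:
[1.1] true AND false AND false = false
[1.2.1] false → false (antecedent false ⇒ implication holds) = true
[1.2.2] true → false = false
[1.2] true OR false = true
[1] false OR true = true
[2.1.2.1.1.1] true AND true = true
[2.1.2.1.1] NOT true = false
[2.1.2.1] NOT false = true
[2.1.2] NOT true = false
[2.1] true AND false = false
[2.2.1.1] true AND true = true
[2.2.1.2] true AND false = false
[2.2.1] true OR false = true
[2.2] NOT true = false
[2] false → false (antecedent false ⇒ implication holds) = true
[root] exactly-one(true, true) = false
Overall: false → denied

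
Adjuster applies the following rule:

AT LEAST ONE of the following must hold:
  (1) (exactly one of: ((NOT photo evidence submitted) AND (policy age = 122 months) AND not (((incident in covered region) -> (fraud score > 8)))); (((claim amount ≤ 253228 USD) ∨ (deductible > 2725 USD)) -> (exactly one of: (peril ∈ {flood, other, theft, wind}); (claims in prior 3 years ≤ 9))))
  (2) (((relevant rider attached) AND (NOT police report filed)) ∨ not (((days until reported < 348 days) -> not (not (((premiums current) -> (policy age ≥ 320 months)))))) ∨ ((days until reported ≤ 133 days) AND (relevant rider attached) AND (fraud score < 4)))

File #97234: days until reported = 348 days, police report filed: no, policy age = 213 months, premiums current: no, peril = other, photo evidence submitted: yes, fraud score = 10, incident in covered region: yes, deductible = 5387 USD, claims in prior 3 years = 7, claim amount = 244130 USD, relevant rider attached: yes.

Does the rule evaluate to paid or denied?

Atomic conditions:
  NOT photo evidence submitted: yes → false
  policy age = 122 months: 213 == 122 is false
  incident in covered region: yes → true
  fraud score > 8: 10 > 8 is true
  claim amount ≤ 253228 USD: 244130 ≤ 253228 is true
  deductible > 2725 USD: 5387 > 2725 is true
  peril ∈ {flood, other, theft, wind}: other is in the set → true
  claims in prior 3 years ≤ 9: 7 ≤ 9 is true
  relevant rider attached: yes → true
  NOT police report filed: no → true
  days until reported < 348 days: 348 < 348 is false
  premiums current: no → false
  policy age ≥ 320 months: 213 ≥ 320 is false
  days until reported ≤ 133 days: 348 ≤ 133 is false
  fraud score < 4: 10 < 4 is false
Combine:
[1.1.3.1] true → true = true
[1.1.3] NOT true = false
[1.1] false AND false AND false = false
[1.2.1] true OR true = true
[1.2.2] exactly-one(true, true) = false
[1.2] true → false = false
[1] exactly-one(false, false) = false
[2.1] true AND true = true
[2.2.1.2.1.1] false → false (antecedent false ⇒ implication holds) = true
[2.2.1.2.1] NOT true = false
[2.2.1.2] NOT false = true
[2.2.1] false → true (antecedent false ⇒ implication holds) = true
[2.2] NOT true = false
[2.3] false AND true AND false = false
[2] true OR false OR false = true
[root] false OR true = true
Overall: true → paid

Paid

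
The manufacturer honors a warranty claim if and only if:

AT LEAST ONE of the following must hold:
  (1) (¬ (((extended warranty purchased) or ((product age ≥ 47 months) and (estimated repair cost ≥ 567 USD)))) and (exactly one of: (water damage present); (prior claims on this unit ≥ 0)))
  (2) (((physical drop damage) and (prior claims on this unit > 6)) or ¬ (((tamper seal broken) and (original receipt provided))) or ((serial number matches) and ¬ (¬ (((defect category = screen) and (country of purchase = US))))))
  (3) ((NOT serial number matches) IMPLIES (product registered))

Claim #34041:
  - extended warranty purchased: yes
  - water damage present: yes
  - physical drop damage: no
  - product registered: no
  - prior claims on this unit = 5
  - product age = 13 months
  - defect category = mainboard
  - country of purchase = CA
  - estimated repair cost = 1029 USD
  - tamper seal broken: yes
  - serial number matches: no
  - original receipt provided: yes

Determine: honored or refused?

Atomic conditions:
  extended warranty purchased: yes → true
  product age ≥ 47 months: 13 ≥ 47 is false
  estimated repair cost ≥ 567 USD: 1029 ≥ 567 is true
  water damage present: yes → true
  prior claims on this unit ≥ 0: 5 ≥ 0 is true
  physical drop damage: no → false
  prior claims on this unit > 6: 5 > 6 is false
  tamper seal broken: yes → true
  original receipt provided: yes → true
  serial number matches: no → false
  defect category = screen: mainboard == screen is false
  country of purchase = US: CA == US is false
  NOT serial number matches: no → true
  product registered: no → false
Combine:
[1.1.1.2] false AND true = false
[1.1.1] true OR false = true
[1.1] NOT true = false
[1.2] exactly-one(true, true) = false
[1] false AND false = false
[2.1] false AND false = false
[2.2.1] true AND true = true
[2.2] NOT true = false
[2.3.2.1.1] false AND false = false
[2.3.2.1] NOT false = true
[2.3.2] NOT true = false
[2.3] false AND false = false
[2] false OR false OR false = false
[3] true → false = false
[root] false OR false OR false = false
Overall: false → refused

Refused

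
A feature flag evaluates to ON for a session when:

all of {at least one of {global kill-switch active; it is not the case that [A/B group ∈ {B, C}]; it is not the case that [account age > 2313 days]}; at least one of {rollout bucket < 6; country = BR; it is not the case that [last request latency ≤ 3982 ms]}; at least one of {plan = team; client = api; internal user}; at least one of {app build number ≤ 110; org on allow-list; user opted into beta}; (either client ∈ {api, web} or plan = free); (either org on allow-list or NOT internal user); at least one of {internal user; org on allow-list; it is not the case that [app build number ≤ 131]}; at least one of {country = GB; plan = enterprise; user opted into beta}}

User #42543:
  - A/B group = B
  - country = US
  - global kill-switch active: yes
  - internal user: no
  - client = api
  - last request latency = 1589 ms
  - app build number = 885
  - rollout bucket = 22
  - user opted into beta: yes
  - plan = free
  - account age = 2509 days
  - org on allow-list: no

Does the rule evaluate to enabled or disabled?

Disabled

Atomic conditions:
  global kill-switch active: yes → true
  A/B group ∈ {B, C}: B is in the set → true
  account age > 2313 days: 2509 > 2313 is true
  rollout bucket < 6: 22 < 6 is false
  country = BR: US == BR is false
  last request latency ≤ 3982 ms: 1589 ≤ 3982 is true
  plan = team: free == team is false
  client = api: api == api is true
  internal user: no → false
  app build number ≤ 110: 885 ≤ 110 is false
  org on allow-list: no → false
  user opted into beta: yes → true
  client ∈ {api, web}: api is in the set → true
  plan = free: free == free is true
  NOT internal user: no → true
  app build number ≤ 131: 885 ≤ 131 is false
  country = GB: US == GB is false
  plan = enterprise: free == enterprise is false
Combine:
[1.2] NOT true = false
[1.3] NOT true = false
[1] true OR false OR false = true
[2.3] NOT true = false
[2] false OR false OR false = false
[3] false OR true OR false = true
[4] false OR false OR true = true
[5] true OR true = true
[6] false OR true = true
[7.3] NOT false = true
[7] false OR false OR true = true
[8] false OR false OR true = true
[root] true AND false AND true AND true AND true AND true AND true AND true = false
Overall: false → disabled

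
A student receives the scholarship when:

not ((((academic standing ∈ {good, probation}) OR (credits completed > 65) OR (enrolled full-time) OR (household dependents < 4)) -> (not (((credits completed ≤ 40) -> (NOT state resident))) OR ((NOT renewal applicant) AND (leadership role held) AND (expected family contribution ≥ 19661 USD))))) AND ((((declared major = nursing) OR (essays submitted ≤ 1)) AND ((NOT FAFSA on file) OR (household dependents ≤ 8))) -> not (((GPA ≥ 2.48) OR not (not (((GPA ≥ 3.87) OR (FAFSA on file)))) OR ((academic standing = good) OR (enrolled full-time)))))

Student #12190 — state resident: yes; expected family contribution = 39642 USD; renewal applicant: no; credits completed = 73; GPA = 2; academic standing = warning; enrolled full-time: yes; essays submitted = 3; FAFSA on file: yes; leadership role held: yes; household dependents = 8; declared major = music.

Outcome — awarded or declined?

Atomic conditions:
  academic standing ∈ {good, probation}: warning is not in the set → false
  credits completed > 65: 73 > 65 is true
  enrolled full-time: yes → true
  household dependents < 4: 8 < 4 is false
  credits completed ≤ 40: 73 ≤ 40 is false
  NOT state resident: yes → false
  NOT renewal applicant: no → true
  leadership role held: yes → true
  expected family contribution ≥ 19661 USD: 39642 ≥ 19661 is true
  declared major = nursing: music == nursing is false
  essays submitted ≤ 1: 3 ≤ 1 is false
  NOT FAFSA on file: yes → false
  household dependents ≤ 8: 8 ≤ 8 is true
  GPA ≥ 2.48: 2 ≥ 2.48 is false
  GPA ≥ 3.87: 2 ≥ 3.87 is false
  FAFSA on file: yes → true
  academic standing = good: warning == good is false
Combine:
[1.1.1] false OR true OR true OR false = true
[1.1.2.1.1] false → false (antecedent false ⇒ implication holds) = true
[1.1.2.1] NOT true = false
[1.1.2.2] true AND true AND true = true
[1.1.2] false OR true = true
[1.1] true → true = true
[1] NOT true = false
[2.1.1] false OR false = false
[2.1.2] false OR true = true
[2.1] false AND true = false
[2.2.1.2.1.1] false OR true = true
[2.2.1.2.1] NOT true = false
[2.2.1.2] NOT false = true
[2.2.1.3] false OR true = true
[2.2.1] false OR true OR true = true
[2.2] NOT true = false
[2] false → false (antecedent false ⇒ implication holds) = true
[root] false AND true = false
Overall: false → declined

Declined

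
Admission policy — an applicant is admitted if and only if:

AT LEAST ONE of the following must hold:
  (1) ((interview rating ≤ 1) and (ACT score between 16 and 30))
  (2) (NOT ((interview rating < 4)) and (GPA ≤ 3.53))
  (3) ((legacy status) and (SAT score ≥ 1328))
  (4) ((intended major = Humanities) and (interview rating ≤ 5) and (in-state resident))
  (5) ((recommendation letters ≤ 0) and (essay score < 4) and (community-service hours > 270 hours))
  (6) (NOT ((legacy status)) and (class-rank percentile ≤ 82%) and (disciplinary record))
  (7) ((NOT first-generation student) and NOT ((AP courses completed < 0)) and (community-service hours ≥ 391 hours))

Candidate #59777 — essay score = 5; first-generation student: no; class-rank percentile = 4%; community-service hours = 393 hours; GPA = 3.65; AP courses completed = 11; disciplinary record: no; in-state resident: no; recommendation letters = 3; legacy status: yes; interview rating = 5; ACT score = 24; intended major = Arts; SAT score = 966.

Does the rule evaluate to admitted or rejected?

Admitted

Atomic conditions:
  interview rating ≤ 1: 5 ≤ 1 is false
  ACT score between 16 and 30: 24 in [16, 30] is true
  interview rating < 4: 5 < 4 is false
  GPA ≤ 3.53: 3.65 ≤ 3.53 is false
  legacy status: yes → true
  SAT score ≥ 1328: 966 ≥ 1328 is false
  intended major = Humanities: Arts == Humanities is false
  interview rating ≤ 5: 5 ≤ 5 is true
  in-state resident: no → false
  recommendation letters ≤ 0: 3 ≤ 0 is false
  essay score < 4: 5 < 4 is false
  community-service hours > 270 hours: 393 > 270 is true
  class-rank percentile ≤ 82%: 4 ≤ 82 is true
  disciplinary record: no → false
  NOT first-generation student: no → true
  AP courses completed < 0: 11 < 0 is false
  community-service hours ≥ 391 hours: 393 ≥ 391 is true
Combine:
[1] false AND true = false
[2.1] NOT false = true
[2] true AND false = false
[3] true AND false = false
[4] false AND true AND false = false
[5] false AND false AND true = false
[6.1] NOT true = false
[6] false AND true AND false = false
[7.2] NOT false = true
[7] true AND true AND true = true
[root] false OR false OR false OR false OR false OR false OR true = true
Overall: true → admitted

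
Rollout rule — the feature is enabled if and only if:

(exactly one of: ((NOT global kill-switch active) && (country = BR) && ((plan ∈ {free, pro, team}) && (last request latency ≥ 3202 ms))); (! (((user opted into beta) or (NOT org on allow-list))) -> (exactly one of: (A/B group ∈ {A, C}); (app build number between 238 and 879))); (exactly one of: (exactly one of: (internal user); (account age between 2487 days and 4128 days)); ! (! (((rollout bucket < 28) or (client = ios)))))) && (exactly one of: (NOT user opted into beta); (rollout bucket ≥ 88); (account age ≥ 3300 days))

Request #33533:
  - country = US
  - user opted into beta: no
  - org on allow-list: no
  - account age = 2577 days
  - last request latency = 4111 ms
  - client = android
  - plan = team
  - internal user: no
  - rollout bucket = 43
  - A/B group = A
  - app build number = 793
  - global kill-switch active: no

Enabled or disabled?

Disabled

Atomic conditions:
  NOT global kill-switch active: no → true
  country = BR: US == BR is false
  plan ∈ {free, pro, team}: team is in the set → true
  last request latency ≥ 3202 ms: 4111 ≥ 3202 is true
  user opted into beta: no → false
  NOT org on allow-list: no → true
  A/B group ∈ {A, C}: A is in the set → true
  app build number between 238 and 879: 793 in [238, 879] is true
  internal user: no → false
  account age between 2487 days and 4128 days: 2577 in [2487, 4128] is true
  rollout bucket < 28: 43 < 28 is false
  client = ios: android == ios is false
  NOT user opted into beta: no → true
  rollout bucket ≥ 88: 43 ≥ 88 is false
  account age ≥ 3300 days: 2577 ≥ 3300 is false
Combine:
[1.1.3] true AND true = true
[1.1] true AND false AND true = false
[1.2.1.1] false OR true = true
[1.2.1] NOT true = false
[1.2.2] exactly-one(true, true) = false
[1.2] false → false (antecedent false ⇒ implication holds) = true
[1.3.1] exactly-one(false, true) = true
[1.3.2.1.1] false OR false = false
[1.3.2.1] NOT false = true
[1.3.2] NOT true = false
[1.3] exactly-one(true, false) = true
[1] exactly-one(false, true, true) = false
[2] exactly-one(true, false, false) = true
[root] false AND true = false
Overall: false → disabled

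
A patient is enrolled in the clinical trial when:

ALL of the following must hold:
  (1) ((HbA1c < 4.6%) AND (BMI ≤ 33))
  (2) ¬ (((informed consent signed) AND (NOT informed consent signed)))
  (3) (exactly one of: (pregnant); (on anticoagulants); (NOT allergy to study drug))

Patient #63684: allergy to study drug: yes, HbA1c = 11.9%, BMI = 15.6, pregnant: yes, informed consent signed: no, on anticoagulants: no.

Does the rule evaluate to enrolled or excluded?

Atomic conditions:
  HbA1c < 4.6%: 11.9 < 4.6 is false
  BMI ≤ 33: 15.6 ≤ 33 is true
  informed consent signed: no → false
  NOT informed consent signed: no → true
  pregnant: yes → true
  on anticoagulants: no → false
  NOT allergy to study drug: yes → false
Combine:
[1] false AND true = false
[2.1] false AND true = false
[2] NOT false = true
[3] exactly-one(true, false, false) = true
[root] false AND true AND true = false
Overall: false → excluded

Excluded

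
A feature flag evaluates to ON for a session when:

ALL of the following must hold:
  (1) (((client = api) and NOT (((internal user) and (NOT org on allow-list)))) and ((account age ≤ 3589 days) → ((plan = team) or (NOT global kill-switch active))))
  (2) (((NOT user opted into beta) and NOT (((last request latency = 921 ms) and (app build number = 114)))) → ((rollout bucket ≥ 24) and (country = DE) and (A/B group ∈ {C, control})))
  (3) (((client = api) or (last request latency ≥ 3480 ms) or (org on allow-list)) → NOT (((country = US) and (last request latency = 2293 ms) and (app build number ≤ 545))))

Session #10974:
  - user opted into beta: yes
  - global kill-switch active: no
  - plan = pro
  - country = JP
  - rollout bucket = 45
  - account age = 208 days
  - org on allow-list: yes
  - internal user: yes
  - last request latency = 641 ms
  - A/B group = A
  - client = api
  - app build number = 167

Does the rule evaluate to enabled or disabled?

Enabled

Atomic conditions:
  client = api: api == api is true
  internal user: yes → true
  NOT org on allow-list: yes → false
  account age ≤ 3589 days: 208 ≤ 3589 is true
  plan = team: pro == team is false
  NOT global kill-switch active: no → true
  NOT user opted into beta: yes → false
  last request latency = 921 ms: 641 == 921 is false
  app build number = 114: 167 == 114 is false
  rollout bucket ≥ 24: 45 ≥ 24 is true
  country = DE: JP == DE is false
  A/B group ∈ {C, control}: A is not in the set → false
  last request latency ≥ 3480 ms: 641 ≥ 3480 is false
  org on allow-list: yes → true
  country = US: JP == US is false
  last request latency = 2293 ms: 641 == 2293 is false
  app build number ≤ 545: 167 ≤ 545 is true
Combine:
[1.1.2.1] true AND false = false
[1.1.2] NOT false = true
[1.1] true AND true = true
[1.2.2] false OR true = true
[1.2] true → true = true
[1] true AND true = true
[2.1.2.1] false AND false = false
[2.1.2] NOT false = true
[2.1] false AND true = false
[2.2] true AND false AND false = false
[2] false → false (antecedent false ⇒ implication holds) = true
[3.1] true OR false OR true = true
[3.2.1] false AND false AND true = false
[3.2] NOT false = true
[3] true → true = true
[root] true AND true AND true = true
Overall: true → enabled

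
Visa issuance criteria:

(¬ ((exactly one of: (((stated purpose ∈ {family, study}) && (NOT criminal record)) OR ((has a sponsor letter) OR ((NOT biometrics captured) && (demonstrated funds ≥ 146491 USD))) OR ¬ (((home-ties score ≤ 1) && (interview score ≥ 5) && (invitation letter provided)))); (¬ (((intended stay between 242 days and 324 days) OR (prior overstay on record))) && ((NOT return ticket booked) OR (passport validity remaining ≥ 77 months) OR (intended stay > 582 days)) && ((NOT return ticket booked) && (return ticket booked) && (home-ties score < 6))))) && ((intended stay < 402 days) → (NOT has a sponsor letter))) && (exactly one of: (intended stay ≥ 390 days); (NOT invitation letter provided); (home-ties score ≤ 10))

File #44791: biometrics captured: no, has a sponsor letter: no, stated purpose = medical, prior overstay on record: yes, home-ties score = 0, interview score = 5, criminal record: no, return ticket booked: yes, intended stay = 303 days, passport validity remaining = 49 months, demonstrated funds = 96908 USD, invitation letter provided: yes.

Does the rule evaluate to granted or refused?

Atomic conditions:
  stated purpose ∈ {family, study}: medical is not in the set → false
  NOT criminal record: no → true
  has a sponsor letter: no → false
  NOT biometrics captured: no → true
  demonstrated funds ≥ 146491 USD: 96908 ≥ 146491 is false
  home-ties score ≤ 1: 0 ≤ 1 is true
  interview score ≥ 5: 5 ≥ 5 is true
  invitation letter provided: yes → true
  intended stay between 242 days and 324 days: 303 in [242, 324] is true
  prior overstay on record: yes → true
  NOT return ticket booked: yes → false
  passport validity remaining ≥ 77 months: 49 ≥ 77 is false
  intended stay > 582 days: 303 > 582 is false
  return ticket booked: yes → true
  home-ties score < 6: 0 < 6 is true
  intended stay < 402 days: 303 < 402 is true
  NOT has a sponsor letter: no → true
  intended stay ≥ 390 days: 303 ≥ 390 is false
  NOT invitation letter provided: yes → false
  home-ties score ≤ 10: 0 ≤ 10 is true
Combine:
[1.1.1.1.1] false AND true = false
[1.1.1.1.2.2] true AND false = false
[1.1.1.1.2] false OR false = false
[1.1.1.1.3.1] true AND true AND true = true
[1.1.1.1.3] NOT true = false
[1.1.1.1] false OR false OR false = false
[1.1.1.2.1.1] true OR true = true
[1.1.1.2.1] NOT true = false
[1.1.1.2.2] false OR false OR false = false
[1.1.1.2.3] false AND true AND true = false
[1.1.1.2] false AND false AND false = false
[1.1.1] exactly-one(false, false) = false
[1.1] NOT false = true
[1.2] true → true = true
[1] true AND true = true
[2] exactly-one(false, false, true) = true
[root] true AND true = true
Overall: true → granted

Granted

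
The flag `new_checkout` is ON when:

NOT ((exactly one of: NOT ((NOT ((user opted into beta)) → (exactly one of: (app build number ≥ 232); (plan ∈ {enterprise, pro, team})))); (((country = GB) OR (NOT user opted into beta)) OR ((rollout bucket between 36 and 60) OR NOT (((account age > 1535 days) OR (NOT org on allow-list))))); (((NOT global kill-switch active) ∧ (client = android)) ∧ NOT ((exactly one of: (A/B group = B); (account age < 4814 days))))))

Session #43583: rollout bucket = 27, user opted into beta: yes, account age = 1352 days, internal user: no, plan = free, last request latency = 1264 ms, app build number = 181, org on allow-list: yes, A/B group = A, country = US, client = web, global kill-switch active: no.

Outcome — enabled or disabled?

Disabled

Atomic conditions:
  user opted into beta: yes → true
  app build number ≥ 232: 181 ≥ 232 is false
  plan ∈ {enterprise, pro, team}: free is not in the set → false
  country = GB: US == GB is false
  NOT user opted into beta: yes → false
  rollout bucket between 36 and 60: 27 in [36, 60] is false
  account age > 1535 days: 1352 > 1535 is false
  NOT org on allow-list: yes → false
  NOT global kill-switch active: no → true
  client = android: web == android is false
  A/B group = B: A == B is false
  account age < 4814 days: 1352 < 4814 is true
Combine:
[1.1.1.1] NOT true = false
[1.1.1.2] exactly-one(false, false) = false
[1.1.1] false → false (antecedent false ⇒ implication holds) = true
[1.1] NOT true = false
[1.2.1] false OR false = false
[1.2.2.2.1] false OR false = false
[1.2.2.2] NOT false = true
[1.2.2] false OR true = true
[1.2] false OR true = true
[1.3.1] true AND false = false
[1.3.2.1] exactly-one(false, true) = true
[1.3.2] NOT true = false
[1.3] false AND false = false
[1] exactly-one(false, true, false) = true
[root] NOT true = false
Overall: false → disabled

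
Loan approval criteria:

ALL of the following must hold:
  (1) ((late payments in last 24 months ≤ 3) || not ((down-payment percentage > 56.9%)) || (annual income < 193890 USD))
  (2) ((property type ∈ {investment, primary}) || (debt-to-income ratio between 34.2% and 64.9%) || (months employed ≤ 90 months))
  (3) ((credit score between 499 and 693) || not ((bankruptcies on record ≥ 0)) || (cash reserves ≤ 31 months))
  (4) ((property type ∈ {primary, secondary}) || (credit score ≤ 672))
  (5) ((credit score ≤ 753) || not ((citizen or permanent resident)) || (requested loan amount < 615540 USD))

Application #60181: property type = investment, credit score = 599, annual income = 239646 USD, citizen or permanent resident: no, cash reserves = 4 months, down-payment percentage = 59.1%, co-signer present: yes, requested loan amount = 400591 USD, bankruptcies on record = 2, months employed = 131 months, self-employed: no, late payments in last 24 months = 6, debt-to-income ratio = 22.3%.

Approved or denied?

Atomic conditions:
  late payments in last 24 months ≤ 3: 6 ≤ 3 is false
  down-payment percentage > 56.9%: 59.1 > 56.9 is true
  annual income < 193890 USD: 239646 < 193890 is false
  property type ∈ {investment, primary}: investment is in the set → true
  debt-to-income ratio between 34.2% and 64.9%: 22.3 in [34.2, 64.9] is false
  months employed ≤ 90 months: 131 ≤ 90 is false
  credit score between 499 and 693: 599 in [499, 693] is true
  bankruptcies on record ≥ 0: 2 ≥ 0 is true
  cash reserves ≤ 31 months: 4 ≤ 31 is true
  property type ∈ {primary, secondary}: investment is not in the set → false
  credit score ≤ 672: 599 ≤ 672 is true
  credit score ≤ 753: 599 ≤ 753 is true
  citizen or permanent resident: no → false
  requested loan amount < 615540 USD: 400591 < 615540 is true
Combine:
[1.2] NOT true = false
[1] false OR false OR false = false
[2] true OR false OR false = true
[3.2] NOT true = false
[3] true OR false OR true = true
[4] false OR true = true
[5.2] NOT false = true
[5] true OR true OR true = true
[root] false AND true AND true AND true AND true = false
Overall: false → denied

Denied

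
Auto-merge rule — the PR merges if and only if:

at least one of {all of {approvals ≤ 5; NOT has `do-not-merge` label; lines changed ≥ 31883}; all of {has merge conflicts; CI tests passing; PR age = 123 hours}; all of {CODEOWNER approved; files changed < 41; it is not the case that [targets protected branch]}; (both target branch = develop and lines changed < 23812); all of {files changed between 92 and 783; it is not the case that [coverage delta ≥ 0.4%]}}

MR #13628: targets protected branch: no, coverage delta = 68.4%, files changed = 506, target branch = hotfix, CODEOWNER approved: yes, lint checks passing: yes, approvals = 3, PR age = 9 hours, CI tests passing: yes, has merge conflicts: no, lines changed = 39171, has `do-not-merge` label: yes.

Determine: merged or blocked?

Atomic conditions:
  approvals ≤ 5: 3 ≤ 5 is true
  NOT has `do-not-merge` label: yes → false
  lines changed ≥ 31883: 39171 ≥ 31883 is true
  has merge conflicts: no → false
  CI tests passing: yes → true
  PR age = 123 hours: 9 == 123 is false
  CODEOWNER approved: yes → true
  files changed < 41: 506 < 41 is false
  targets protected branch: no → false
  target branch = develop: hotfix == develop is false
  lines changed < 23812: 39171 < 23812 is false
  files changed between 92 and 783: 506 in [92, 783] is true
  coverage delta ≥ 0.4%: 68.4 ≥ 0.4 is true
Combine:
[1] true AND false AND true = false
[2] false AND true AND false = false
[3.3] NOT false = true
[3] true AND false AND true = false
[4] false AND false = false
[5.2] NOT true = false
[5] true AND false = false
[root] false OR false OR false OR false OR false = false
Overall: false → blocked

Blocked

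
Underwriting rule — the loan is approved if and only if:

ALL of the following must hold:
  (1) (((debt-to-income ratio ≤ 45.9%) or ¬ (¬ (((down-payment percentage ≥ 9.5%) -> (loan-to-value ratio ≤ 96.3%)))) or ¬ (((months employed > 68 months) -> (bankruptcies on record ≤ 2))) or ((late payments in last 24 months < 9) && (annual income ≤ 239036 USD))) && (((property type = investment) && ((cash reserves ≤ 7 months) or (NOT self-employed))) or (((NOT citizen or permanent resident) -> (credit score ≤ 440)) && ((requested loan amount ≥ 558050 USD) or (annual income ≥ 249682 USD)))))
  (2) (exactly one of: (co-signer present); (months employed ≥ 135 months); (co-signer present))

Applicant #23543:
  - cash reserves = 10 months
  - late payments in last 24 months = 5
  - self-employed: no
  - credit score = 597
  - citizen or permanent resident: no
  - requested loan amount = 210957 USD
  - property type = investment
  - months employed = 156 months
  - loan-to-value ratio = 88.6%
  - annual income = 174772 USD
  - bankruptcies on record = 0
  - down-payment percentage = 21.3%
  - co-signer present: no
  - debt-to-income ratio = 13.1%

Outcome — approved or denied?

Atomic conditions:
  debt-to-income ratio ≤ 45.9%: 13.1 ≤ 45.9 is true
  down-payment percentage ≥ 9.5%: 21.3 ≥ 9.5 is true
  loan-to-value ratio ≤ 96.3%: 88.6 ≤ 96.3 is true
  months employed > 68 months: 156 > 68 is true
  bankruptcies on record ≤ 2: 0 ≤ 2 is true
  late payments in last 24 months < 9: 5 < 9 is true
  annual income ≤ 239036 USD: 174772 ≤ 239036 is true
  property type = investment: investment == investment is true
  cash reserves ≤ 7 months: 10 ≤ 7 is false
  NOT self-employed: no → true
  NOT citizen or permanent resident: no → true
  credit score ≤ 440: 597 ≤ 440 is false
  requested loan amount ≥ 558050 USD: 210957 ≥ 558050 is false
  annual income ≥ 249682 USD: 174772 ≥ 249682 is false
  co-signer present: no → false
  months employed ≥ 135 months: 156 ≥ 135 is true
Combine:
[1.1.2.1.1] true → true = true
[1.1.2.1] NOT true = false
[1.1.2] NOT false = true
[1.1.3.1] true → true = true
[1.1.3] NOT true = false
[1.1.4] true AND true = true
[1.1] true OR true OR false OR true = true
[1.2.1.2] false OR true = true
[1.2.1] true AND true = true
[1.2.2.1] true → false = false
[1.2.2.2] false OR false = false
[1.2.2] false AND false = false
[1.2] true OR false = true
[1] true AND true = true
[2] exactly-one(false, true, false) = true
[root] true AND true = true
Overall: true → approved

Approved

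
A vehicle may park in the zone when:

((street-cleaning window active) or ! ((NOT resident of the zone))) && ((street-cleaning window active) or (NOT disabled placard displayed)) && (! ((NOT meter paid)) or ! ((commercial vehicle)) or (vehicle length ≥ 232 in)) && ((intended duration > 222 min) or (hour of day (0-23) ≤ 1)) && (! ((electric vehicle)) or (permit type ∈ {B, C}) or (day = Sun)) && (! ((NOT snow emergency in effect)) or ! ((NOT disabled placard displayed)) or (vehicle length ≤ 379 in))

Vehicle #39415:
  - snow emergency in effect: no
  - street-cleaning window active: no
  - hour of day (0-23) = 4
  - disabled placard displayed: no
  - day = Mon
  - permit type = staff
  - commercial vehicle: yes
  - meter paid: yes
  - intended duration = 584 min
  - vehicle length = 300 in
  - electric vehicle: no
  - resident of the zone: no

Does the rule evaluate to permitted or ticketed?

Atomic conditions:
  street-cleaning window active: no → false
  NOT resident of the zone: no → true
  NOT disabled placard displayed: no → true
  NOT meter paid: yes → false
  commercial vehicle: yes → true
  vehicle length ≥ 232 in: 300 ≥ 232 is true
  intended duration > 222 min: 584 > 222 is true
  hour of day (0-23) ≤ 1: 4 ≤ 1 is false
  electric vehicle: no → false
  permit type ∈ {B, C}: staff is not in the set → false
  day = Sun: Mon == Sun is false
  NOT snow emergency in effect: no → true
  vehicle length ≤ 379 in: 300 ≤ 379 is true
Combine:
[1.2] NOT true = false
[1] false OR false = false
[2] false OR true = true
[3.1] NOT false = true
[3.2] NOT true = false
[3] true OR false OR true = true
[4] true OR false = true
[5.1] NOT false = true
[5] true OR false OR false = true
[6.1] NOT true = false
[6.2] NOT true = false
[6] false OR false OR true = true
[root] false AND true AND true AND true AND true AND true = false
Overall: false → ticketed

Ticketed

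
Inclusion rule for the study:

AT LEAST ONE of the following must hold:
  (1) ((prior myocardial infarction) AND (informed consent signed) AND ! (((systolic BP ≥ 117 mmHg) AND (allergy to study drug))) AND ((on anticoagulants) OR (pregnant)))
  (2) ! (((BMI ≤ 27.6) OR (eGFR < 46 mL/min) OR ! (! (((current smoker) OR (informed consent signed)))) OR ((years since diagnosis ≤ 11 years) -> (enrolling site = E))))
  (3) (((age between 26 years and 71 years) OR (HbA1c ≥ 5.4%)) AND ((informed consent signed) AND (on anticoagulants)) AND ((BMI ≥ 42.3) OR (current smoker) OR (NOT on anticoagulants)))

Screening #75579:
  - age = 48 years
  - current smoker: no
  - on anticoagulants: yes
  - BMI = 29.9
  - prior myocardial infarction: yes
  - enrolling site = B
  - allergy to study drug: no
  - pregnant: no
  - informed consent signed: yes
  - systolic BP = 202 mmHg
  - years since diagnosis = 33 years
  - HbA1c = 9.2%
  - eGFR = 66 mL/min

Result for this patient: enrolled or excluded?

Enrolled

Atomic conditions:
  prior myocardial infarction: yes → true
  informed consent signed: yes → true
  systolic BP ≥ 117 mmHg: 202 ≥ 117 is true
  allergy to study drug: no → false
  on anticoagulants: yes → true
  pregnant: no → false
  BMI ≤ 27.6: 29.9 ≤ 27.6 is false
  eGFR < 46 mL/min: 66 < 46 is false
  current smoker: no → false
  years since diagnosis ≤ 11 years: 33 ≤ 11 is false
  enrolling site = E: B == E is false
  age between 26 years and 71 years: 48 in [26, 71] is true
  HbA1c ≥ 5.4%: 9.2 ≥ 5.4 is true
  BMI ≥ 42.3: 29.9 ≥ 42.3 is false
  NOT on anticoagulants: yes → false
Combine:
[1.3.1] true AND false = false
[1.3] NOT false = true
[1.4] true OR false = true
[1] true AND true AND true AND true = true
[2.1.3.1.1] false OR true = true
[2.1.3.1] NOT true = false
[2.1.3] NOT false = true
[2.1.4] false → false (antecedent false ⇒ implication holds) = true
[2.1] false OR false OR true OR true = true
[2] NOT true = false
[3.1] true OR true = true
[3.2] true AND true = true
[3.3] false OR false OR false = false
[3] true AND true AND false = false
[root] true OR false OR false = true
Overall: true → enrolled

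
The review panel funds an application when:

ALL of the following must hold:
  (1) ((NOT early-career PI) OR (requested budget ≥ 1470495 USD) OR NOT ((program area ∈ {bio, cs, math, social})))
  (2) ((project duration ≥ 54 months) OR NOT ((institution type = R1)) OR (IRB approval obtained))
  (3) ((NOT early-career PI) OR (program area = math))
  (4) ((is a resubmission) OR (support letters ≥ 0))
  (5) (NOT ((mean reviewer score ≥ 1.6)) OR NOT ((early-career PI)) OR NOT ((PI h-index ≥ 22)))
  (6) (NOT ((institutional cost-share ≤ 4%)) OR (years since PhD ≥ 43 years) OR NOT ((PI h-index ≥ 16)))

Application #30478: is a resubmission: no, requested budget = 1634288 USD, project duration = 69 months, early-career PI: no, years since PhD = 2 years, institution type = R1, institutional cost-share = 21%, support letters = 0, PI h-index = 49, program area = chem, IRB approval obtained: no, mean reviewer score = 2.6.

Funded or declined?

Atomic conditions:
  NOT early-career PI: no → true
  requested budget ≥ 1470495 USD: 1634288 ≥ 1470495 is true
  program area ∈ {bio, cs, math, social}: chem is not in the set → false
  project duration ≥ 54 months: 69 ≥ 54 is true
  institution type = R1: R1 == R1 is true
  IRB approval obtained: no → false
  program area = math: chem == math is false
  is a resubmission: no → false
  support letters ≥ 0: 0 ≥ 0 is true
  mean reviewer score ≥ 1.6: 2.6 ≥ 1.6 is true
  early-career PI: no → false
  PI h-index ≥ 22: 49 ≥ 22 is true
  institutional cost-share ≤ 4%: 21 ≤ 4 is false
  years since PhD ≥ 43 years: 2 ≥ 43 is false
  PI h-index ≥ 16: 49 ≥ 16 is true
Combine:
[1.3] NOT false = true
[1] true OR true OR true = true
[2.2] NOT true = false
[2] true OR false OR false = true
[3] true OR false = true
[4] false OR true = true
[5.1] NOT true = false
[5.2] NOT false = true
[5.3] NOT true = false
[5] false OR true OR false = true
[6.1] NOT false = true
[6.3] NOT true = false
[6] true OR false OR false = true
[root] true AND true AND true AND true AND true AND true = true
Overall: true → funded

Funded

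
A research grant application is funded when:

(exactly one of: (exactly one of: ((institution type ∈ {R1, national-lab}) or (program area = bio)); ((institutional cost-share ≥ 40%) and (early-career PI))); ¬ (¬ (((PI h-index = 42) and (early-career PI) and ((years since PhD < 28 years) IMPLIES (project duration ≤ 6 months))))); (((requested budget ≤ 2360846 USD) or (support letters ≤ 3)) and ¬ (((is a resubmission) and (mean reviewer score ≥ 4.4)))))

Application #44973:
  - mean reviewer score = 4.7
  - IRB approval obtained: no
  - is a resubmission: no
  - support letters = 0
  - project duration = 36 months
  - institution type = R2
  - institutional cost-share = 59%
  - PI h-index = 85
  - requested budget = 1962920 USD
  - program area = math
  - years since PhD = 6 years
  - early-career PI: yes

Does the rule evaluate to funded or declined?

Declined

Atomic conditions:
  institution type ∈ {R1, national-lab}: R2 is not in the set → false
  program area = bio: math == bio is false
  institutional cost-share ≥ 40%: 59 ≥ 40 is true
  early-career PI: yes → true
  PI h-index = 42: 85 == 42 is false
  years since PhD < 28 years: 6 < 28 is true
  project duration ≤ 6 months: 36 ≤ 6 is false
  requested budget ≤ 2360846 USD: 1962920 ≤ 2360846 is true
  support letters ≤ 3: 0 ≤ 3 is true
  is a resubmission: no → false
  mean reviewer score ≥ 4.4: 4.7 ≥ 4.4 is true
Combine:
[1.1] false OR false = false
[1.2] true AND true = true
[1] exactly-one(false, true) = true
[2.1.1.3] true → false = false
[2.1.1] false AND true AND false = false
[2.1] NOT false = true
[2] NOT true = false
[3.1] true OR true = true
[3.2.1] false AND true = false
[3.2] NOT false = true
[3] true AND true = true
[root] exactly-one(true, false, true) = false
Overall: false → declined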